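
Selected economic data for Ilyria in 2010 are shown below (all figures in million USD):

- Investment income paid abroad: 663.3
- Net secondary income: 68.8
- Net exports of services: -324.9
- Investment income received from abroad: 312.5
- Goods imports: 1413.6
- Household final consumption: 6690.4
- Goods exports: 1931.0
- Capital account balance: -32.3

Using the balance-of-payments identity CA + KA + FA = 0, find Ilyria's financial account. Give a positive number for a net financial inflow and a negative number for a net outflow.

121.8

Goods balance = 1931.0 - 1413.6 = 517.4
Services balance = -324.9
Trade balance (goods + services) = 517.4 + (-324.9) = 192.5
Net primary income = 312.5 - 663.3 = -350.8
Net secondary income = 68.8
Current account = 192.5 + (-350.8) + 68.8 = -89.5
Financial account = -(-89.5 + (-32.3)) = 121.8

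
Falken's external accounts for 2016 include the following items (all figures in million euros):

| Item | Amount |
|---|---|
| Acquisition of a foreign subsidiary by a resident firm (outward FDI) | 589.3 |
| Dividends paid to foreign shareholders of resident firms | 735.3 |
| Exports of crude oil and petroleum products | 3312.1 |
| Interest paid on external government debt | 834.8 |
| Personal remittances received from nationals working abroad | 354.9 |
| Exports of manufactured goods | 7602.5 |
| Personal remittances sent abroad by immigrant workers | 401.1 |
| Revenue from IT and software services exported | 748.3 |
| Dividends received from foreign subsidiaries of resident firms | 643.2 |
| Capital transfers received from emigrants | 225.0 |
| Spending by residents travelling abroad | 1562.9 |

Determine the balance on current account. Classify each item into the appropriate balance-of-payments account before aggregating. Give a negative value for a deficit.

Goods: 3312.1 + 7602.5 = 10914.6
Services: 748.3 - 1562.9 = -814.6
Primary income: 643.2 - 834.8 - 735.3 = -926.9
Secondary income: 354.9 - 401.1 = -46.2
Current account = 10914.6 + (-814.6) + (-926.9) + (-46.2) = 9126.9
(Excluded from the current account — financial account: acquisition of a foreign subsidiary by a resident firm (outward FDI) 589.3; capital account: capital transfers received from emigrants 225.0.)

9126.9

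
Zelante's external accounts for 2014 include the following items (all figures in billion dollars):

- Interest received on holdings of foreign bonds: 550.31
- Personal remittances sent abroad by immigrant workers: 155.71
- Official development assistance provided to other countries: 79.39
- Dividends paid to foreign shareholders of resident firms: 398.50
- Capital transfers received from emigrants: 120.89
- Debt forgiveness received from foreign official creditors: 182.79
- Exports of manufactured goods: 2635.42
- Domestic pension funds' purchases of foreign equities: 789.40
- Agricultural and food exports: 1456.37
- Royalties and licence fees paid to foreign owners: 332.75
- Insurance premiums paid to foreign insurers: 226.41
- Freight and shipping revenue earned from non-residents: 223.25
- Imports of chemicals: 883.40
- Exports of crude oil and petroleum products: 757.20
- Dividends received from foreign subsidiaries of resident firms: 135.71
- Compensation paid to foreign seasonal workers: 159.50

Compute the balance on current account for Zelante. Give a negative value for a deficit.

3522.60

Goods: 1456.37 + 757.20 - 883.40 + 2635.42 = 3965.59
Services: -332.75 - 226.41 + 223.25 = -335.91
Primary income: 550.31 + 135.71 - 159.50 - 398.50 = 128.02
Secondary income: -79.39 - 155.71 = -235.10
Current account = 3965.59 + (-335.91) + 128.02 + (-235.10) = 3522.60
(Excluded from the current account — capital account: capital transfers received from emigrants 120.89, debt forgiveness received from foreign official creditors 182.79; financial account: domestic pension funds' purchases of foreign equities 789.40.)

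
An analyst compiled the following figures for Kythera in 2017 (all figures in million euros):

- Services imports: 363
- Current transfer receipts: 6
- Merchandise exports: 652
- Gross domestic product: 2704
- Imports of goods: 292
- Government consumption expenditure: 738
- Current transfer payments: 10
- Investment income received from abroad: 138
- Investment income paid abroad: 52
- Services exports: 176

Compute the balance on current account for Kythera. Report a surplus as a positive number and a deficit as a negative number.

255

Goods balance = 652 - 292 = 360
Services balance = 176 - 363 = -187
Trade balance (goods + services) = 360 + (-187) = 173
Net primary income = 138 - 52 = 86
Net secondary income = 6 - 10 = -4
Current account = 173 + 86 + (-4) = 255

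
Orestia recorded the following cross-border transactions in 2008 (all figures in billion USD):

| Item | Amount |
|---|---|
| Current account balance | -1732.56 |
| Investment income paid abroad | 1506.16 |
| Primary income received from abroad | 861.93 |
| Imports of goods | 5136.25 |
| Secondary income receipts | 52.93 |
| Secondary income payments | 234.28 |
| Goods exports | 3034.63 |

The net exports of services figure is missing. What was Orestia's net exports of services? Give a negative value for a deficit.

1194.64

Current account = goods balance + services balance + net primary income + net secondary income
Sum of the known components = -2927.20
Net exports of services = CA - (known components) = -1732.56 - (-2927.20) = 1194.64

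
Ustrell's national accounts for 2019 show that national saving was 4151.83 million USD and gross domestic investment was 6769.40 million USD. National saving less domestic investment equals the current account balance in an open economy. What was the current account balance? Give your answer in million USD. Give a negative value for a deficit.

-2617.57

S - I = CA (net lending to the rest of the world).
CA = S - I = 4151.83 - 6769.40 = -2617.57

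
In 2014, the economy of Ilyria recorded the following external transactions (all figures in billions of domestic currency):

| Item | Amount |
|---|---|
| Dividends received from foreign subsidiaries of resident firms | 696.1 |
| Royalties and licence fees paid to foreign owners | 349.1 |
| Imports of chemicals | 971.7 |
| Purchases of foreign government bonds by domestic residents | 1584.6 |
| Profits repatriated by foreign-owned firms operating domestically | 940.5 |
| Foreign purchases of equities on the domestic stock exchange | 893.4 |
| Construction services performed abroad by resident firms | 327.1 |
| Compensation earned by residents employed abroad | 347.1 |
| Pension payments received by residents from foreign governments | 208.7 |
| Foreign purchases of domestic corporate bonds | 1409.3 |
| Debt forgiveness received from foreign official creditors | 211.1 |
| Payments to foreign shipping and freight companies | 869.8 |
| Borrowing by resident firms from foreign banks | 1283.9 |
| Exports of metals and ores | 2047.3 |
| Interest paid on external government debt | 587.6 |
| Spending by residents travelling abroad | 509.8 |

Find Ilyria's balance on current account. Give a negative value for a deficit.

Goods: -971.7 + 2047.3 = 1075.6
Services: -349.1 + 327.1 - 869.8 - 509.8 = -1401.6
Primary income: -940.5 + 696.1 + 347.1 - 587.6 = -484.9
Secondary income: 208.7
Current account = 1075.6 + (-1401.6) + (-484.9) + 208.7 = -602.2
(Excluded from the current account — financial account: purchases of foreign government bonds by domestic residents 1584.6, foreign purchases of equities on the domestic stock exchange 893.4, foreign purchases of domestic corporate bonds 1409.3, borrowing by resident firms from foreign banks 1283.9; capital account: debt forgiveness received from foreign official creditors 211.1.)

-602.2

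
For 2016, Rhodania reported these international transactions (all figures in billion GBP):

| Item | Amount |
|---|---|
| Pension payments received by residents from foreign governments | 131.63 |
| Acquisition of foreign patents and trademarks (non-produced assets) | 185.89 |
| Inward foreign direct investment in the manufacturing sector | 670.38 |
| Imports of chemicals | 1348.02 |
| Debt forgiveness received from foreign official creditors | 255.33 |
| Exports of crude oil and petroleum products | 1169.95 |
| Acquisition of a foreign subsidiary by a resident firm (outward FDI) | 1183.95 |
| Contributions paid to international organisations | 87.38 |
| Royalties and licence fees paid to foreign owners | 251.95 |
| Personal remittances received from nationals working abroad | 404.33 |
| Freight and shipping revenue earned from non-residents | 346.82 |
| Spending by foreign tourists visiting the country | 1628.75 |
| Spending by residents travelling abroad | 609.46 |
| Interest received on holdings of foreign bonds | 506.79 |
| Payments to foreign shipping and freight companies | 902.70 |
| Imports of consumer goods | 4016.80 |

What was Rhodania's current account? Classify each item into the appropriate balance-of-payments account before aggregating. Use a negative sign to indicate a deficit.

-3028.04

Goods: 1169.95 - 1348.02 - 4016.80 = -4194.87
Services: -902.70 + 346.82 + 1628.75 - 609.46 - 251.95 = 211.46
Primary income: 506.79
Secondary income: 404.33 - 87.38 + 131.63 = 448.58
Current account = (-4194.87) + 211.46 + 506.79 + 448.58 = -3028.04
(Excluded from the current account — capital account: acquisition of foreign patents and trademarks (non-produced assets) 185.89, debt forgiveness received from foreign official creditors 255.33; financial account: inward foreign direct investment in the manufacturing sector 670.38, acquisition of a foreign subsidiary by a resident firm (outward FDI) 1183.95.)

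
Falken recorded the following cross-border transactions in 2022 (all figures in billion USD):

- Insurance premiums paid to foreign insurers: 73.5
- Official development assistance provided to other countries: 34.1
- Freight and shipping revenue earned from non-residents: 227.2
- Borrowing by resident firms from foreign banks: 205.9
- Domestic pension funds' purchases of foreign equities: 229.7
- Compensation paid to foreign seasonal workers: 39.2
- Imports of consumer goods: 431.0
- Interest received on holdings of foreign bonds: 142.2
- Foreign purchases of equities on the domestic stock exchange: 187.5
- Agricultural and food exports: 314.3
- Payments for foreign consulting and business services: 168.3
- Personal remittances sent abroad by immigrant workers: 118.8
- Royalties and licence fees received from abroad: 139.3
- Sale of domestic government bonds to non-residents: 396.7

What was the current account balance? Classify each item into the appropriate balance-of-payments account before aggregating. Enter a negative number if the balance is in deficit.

-41.9

Goods: 314.3 - 431.0 = -116.7
Services: -168.3 - 73.5 + 227.2 + 139.3 = 124.7
Primary income: 142.2 - 39.2 = 103.0
Secondary income: -34.1 - 118.8 = -152.9
Current account = (-116.7) + 124.7 + 103.0 + (-152.9) = -41.9
(Excluded from the current account — financial account: borrowing by resident firms from foreign banks 205.9, domestic pension funds' purchases of foreign equities 229.7, foreign purchases of equities on the domestic stock exchange 187.5, sale of domestic government bonds to non-residents 396.7.)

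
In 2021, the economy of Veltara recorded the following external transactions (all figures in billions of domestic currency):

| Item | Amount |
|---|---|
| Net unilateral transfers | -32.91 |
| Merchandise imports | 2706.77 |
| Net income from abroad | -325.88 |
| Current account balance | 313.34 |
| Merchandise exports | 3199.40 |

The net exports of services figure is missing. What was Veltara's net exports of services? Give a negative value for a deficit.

Current account = goods balance + services balance + net primary income + net secondary income
Sum of the known components = 133.84
Net exports of services = CA - (known components) = 313.34 - 133.84 = 179.50

179.50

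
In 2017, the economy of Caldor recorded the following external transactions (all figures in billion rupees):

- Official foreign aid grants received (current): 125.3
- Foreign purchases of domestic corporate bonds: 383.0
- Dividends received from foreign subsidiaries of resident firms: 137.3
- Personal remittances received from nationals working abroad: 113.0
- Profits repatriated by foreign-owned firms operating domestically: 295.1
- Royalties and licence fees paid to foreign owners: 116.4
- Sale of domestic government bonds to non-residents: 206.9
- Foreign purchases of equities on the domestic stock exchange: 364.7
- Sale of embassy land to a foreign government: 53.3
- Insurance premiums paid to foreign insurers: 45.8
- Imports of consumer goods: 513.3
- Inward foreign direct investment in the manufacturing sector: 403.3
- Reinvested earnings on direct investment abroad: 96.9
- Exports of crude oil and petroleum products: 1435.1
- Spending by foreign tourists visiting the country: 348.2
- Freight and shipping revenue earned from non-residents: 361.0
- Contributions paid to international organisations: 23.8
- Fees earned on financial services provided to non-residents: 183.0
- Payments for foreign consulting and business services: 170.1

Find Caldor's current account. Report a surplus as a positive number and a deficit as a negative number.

Goods: 1435.1 - 513.3 = 921.8
Services: -45.8 - 170.1 - 116.4 + 361.0 + 348.2 + 183.0 = 559.9
Primary income: -295.1 + 96.9 + 137.3 = -60.9
Secondary income: 113.0 + 125.3 - 23.8 = 214.5
Current account = 921.8 + 559.9 + (-60.9) + 214.5 = 1635.3
(Excluded from the current account — financial account: foreign purchases of domestic corporate bonds 383.0, sale of domestic government bonds to non-residents 206.9, foreign purchases of equities on the domestic stock exchange 364.7, inward foreign direct investment in the manufacturing sector 403.3; capital account: sale of embassy land to a foreign government 53.3.)

1635.3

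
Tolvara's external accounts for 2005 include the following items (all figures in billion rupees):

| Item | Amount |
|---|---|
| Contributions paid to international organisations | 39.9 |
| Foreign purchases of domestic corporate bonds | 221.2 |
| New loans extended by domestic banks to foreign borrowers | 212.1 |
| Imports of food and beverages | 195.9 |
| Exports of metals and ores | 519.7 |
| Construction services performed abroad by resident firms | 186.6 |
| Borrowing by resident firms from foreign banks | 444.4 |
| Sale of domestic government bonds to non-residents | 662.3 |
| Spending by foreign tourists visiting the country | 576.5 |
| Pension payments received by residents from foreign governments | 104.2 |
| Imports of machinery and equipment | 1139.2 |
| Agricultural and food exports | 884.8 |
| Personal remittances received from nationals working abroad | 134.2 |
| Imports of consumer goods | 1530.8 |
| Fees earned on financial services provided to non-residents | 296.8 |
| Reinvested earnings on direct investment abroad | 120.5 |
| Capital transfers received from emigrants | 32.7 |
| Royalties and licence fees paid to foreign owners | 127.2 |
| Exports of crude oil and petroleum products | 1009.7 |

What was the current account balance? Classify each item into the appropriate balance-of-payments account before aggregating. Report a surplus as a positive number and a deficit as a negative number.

800.0

Goods: 1009.7 + 519.7 - 1530.8 - 195.9 - 1139.2 + 884.8 = -451.7
Services: 576.5 + 296.8 - 127.2 + 186.6 = 932.7
Primary income: 120.5
Secondary income: -39.9 + 134.2 + 104.2 = 198.5
Current account = (-451.7) + 932.7 + 120.5 + 198.5 = 800.0
(Excluded from the current account — financial account: foreign purchases of domestic corporate bonds 221.2, new loans extended by domestic banks to foreign borrowers 212.1, borrowing by resident firms from foreign banks 444.4, sale of domestic government bonds to non-residents 662.3; capital account: capital transfers received from emigrants 32.7.)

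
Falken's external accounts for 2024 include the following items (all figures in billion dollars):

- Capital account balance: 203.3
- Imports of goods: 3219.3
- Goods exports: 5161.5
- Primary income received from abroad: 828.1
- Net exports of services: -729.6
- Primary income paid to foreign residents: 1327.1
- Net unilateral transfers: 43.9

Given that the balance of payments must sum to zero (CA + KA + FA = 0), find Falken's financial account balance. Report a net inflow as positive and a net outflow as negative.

-960.8

Goods balance = 5161.5 - 3219.3 = 1942.2
Services balance = -729.6
Trade balance (goods + services) = 1942.2 + (-729.6) = 1212.6
Net primary income = 828.1 - 1327.1 = -499.0
Net secondary income = 43.9
Current account = 1212.6 + (-499.0) + 43.9 = 757.5
Financial account = -(757.5 + 203.3) = -960.8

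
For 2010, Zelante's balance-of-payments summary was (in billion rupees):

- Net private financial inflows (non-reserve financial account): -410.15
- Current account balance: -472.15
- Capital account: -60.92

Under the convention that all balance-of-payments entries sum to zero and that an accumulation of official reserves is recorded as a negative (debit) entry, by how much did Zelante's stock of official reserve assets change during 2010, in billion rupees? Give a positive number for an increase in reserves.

Official reserve transactions balance = -((-472.15) + (-60.92) + (-410.15)) = 943.22
An accumulation of reserves is recorded as a debit (negative entry), so the change in the stock of reserves is the negative of that balance.
Change in official reserves = -(943.22) = -943.22

-943.22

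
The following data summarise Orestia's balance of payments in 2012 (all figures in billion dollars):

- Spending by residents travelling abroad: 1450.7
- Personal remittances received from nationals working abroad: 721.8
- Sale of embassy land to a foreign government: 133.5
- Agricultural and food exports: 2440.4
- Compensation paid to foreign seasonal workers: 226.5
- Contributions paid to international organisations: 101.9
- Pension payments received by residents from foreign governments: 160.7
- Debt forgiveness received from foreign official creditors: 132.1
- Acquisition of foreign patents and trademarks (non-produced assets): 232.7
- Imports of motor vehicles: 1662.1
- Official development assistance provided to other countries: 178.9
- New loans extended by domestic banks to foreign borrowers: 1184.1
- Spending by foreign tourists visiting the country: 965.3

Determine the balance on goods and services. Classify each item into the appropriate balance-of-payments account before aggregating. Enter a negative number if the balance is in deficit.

Goods: -1662.1 + 2440.4 = 778.3
Services: 965.3 - 1450.7 = -485.4
Trade balance = 778.3 + (-485.4) = 292.9
(Excluded from the trade balance — secondary income: personal remittances received from nationals working abroad 721.8, contributions paid to international organisations 101.9, pension payments received by residents from foreign governments 160.7, official development assistance provided to other countries 178.9; capital account: sale of embassy land to a foreign government 133.5, debt forgiveness received from foreign official creditors 132.1, acquisition of foreign patents and trademarks (non-produced assets) 232.7; primary income: compensation paid to foreign seasonal workers 226.5; financial account: new loans extended by domestic banks to foreign borrowers 1184.1.)

292.9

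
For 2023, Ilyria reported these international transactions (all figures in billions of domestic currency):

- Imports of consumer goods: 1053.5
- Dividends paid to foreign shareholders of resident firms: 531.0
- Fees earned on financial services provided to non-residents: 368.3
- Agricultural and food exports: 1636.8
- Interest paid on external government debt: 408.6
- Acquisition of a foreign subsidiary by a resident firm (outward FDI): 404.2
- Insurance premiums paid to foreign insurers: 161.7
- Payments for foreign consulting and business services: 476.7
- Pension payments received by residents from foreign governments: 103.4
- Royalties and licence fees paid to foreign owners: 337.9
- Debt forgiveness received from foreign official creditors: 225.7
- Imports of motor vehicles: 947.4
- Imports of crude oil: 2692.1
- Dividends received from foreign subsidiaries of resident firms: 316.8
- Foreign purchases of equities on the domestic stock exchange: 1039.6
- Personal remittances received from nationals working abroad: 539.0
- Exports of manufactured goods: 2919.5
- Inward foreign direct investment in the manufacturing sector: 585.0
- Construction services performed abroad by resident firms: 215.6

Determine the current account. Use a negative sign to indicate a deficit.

Goods: 1636.8 + 2919.5 - 1053.5 - 2692.1 - 947.4 = -136.7
Services: -161.7 + 215.6 - 337.9 - 476.7 + 368.3 = -392.4
Primary income: -408.6 - 531.0 + 316.8 = -622.8
Secondary income: 539.0 + 103.4 = 642.4
Current account = (-136.7) + (-392.4) + (-622.8) + 642.4 = -509.5
(Excluded from the current account — financial account: acquisition of a foreign subsidiary by a resident firm (outward FDI) 404.2, foreign purchases of equities on the domestic stock exchange 1039.6, inward foreign direct investment in the manufacturing sector 585.0; capital account: debt forgiveness received from foreign official creditors 225.7.)

-509.5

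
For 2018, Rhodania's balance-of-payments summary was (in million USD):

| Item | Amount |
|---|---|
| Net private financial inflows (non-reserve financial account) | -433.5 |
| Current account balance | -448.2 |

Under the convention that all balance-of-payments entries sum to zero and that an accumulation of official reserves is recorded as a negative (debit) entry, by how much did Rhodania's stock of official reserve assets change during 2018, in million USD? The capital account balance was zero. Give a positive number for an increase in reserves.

-881.7

Official reserve transactions balance = -((-448.2) + (-433.5)) = 881.7
An accumulation of reserves is recorded as a debit (negative entry), so the change in the stock of reserves is the negative of that balance.
Change in official reserves = -(881.7) = -881.7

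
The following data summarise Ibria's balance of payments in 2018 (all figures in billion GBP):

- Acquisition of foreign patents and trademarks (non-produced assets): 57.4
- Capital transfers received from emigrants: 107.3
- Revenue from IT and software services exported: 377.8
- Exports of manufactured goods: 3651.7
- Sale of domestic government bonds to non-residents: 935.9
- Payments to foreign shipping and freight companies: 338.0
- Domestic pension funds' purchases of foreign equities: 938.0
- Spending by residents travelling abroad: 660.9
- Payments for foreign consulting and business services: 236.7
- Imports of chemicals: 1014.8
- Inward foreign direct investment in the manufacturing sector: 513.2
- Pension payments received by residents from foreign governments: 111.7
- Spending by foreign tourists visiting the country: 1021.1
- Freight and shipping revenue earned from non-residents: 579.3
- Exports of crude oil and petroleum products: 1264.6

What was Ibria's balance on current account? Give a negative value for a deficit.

Goods: 3651.7 + 1264.6 - 1014.8 = 3901.5
Services: 1021.1 + 579.3 - 660.9 - 338.0 + 377.8 - 236.7 = 742.6
Secondary income: 111.7
Current account = 3901.5 + 742.6 + 111.7 = 4755.8
(Excluded from the current account — capital account: acquisition of foreign patents and trademarks (non-produced assets) 57.4, capital transfers received from emigrants 107.3; financial account: sale of domestic government bonds to non-residents 935.9, domestic pension funds' purchases of foreign equities 938.0, inward foreign direct investment in the manufacturing sector 513.2.)

4755.8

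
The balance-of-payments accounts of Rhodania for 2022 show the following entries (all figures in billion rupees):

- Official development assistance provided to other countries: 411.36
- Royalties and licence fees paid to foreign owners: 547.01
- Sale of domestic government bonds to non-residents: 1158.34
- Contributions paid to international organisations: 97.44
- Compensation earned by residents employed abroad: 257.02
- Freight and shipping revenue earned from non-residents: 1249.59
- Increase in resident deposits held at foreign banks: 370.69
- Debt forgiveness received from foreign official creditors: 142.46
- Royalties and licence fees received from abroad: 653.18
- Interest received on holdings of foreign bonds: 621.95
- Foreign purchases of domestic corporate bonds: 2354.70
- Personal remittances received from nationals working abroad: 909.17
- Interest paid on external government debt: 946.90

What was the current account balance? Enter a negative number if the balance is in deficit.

1688.20

Services: 1249.59 - 547.01 + 653.18 = 1355.76
Primary income: 621.95 - 946.90 + 257.02 = -67.93
Secondary income: 909.17 - 411.36 - 97.44 = 400.37
Current account = 1355.76 + (-67.93) + 400.37 = 1688.20
(Excluded from the current account — financial account: sale of domestic government bonds to non-residents 1158.34, increase in resident deposits held at foreign banks 370.69, foreign purchases of domestic corporate bonds 2354.70; capital account: debt forgiveness received from foreign official creditors 142.46.)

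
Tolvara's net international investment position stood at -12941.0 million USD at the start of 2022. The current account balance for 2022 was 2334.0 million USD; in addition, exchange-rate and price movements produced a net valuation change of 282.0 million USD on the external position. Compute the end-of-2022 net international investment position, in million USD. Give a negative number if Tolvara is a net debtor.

-10325.0

Change in NIIP = current account + net valuation change = 2334.0 + 282.0 = 2616.0
End-of-year NIIP = -12941.0 + 2616.0 = -10325.0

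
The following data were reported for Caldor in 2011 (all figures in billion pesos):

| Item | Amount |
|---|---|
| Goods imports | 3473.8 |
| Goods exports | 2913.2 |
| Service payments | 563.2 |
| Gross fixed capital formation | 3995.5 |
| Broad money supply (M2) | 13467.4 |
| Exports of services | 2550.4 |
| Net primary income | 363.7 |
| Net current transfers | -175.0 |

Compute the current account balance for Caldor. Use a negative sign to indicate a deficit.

1615.3

Goods balance = 2913.2 - 3473.8 = -560.6
Services balance = 2550.4 - 563.2 = 1987.2
Trade balance (goods + services) = -560.6 + 1987.2 = 1426.6
Net primary income = 363.7
Net secondary income = -175.0
Current account = 1426.6 + 363.7 + (-175.0) = 1615.3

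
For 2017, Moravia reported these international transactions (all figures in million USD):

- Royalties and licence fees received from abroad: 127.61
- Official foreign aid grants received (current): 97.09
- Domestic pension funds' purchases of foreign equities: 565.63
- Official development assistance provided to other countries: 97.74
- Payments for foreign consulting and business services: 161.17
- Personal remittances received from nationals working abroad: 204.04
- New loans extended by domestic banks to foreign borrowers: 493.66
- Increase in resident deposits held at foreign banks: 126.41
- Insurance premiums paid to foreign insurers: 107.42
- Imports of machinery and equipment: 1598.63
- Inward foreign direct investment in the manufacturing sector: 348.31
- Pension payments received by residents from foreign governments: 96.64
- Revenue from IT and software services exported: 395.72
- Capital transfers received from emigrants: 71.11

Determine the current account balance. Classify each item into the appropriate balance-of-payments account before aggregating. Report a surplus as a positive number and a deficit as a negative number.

Goods: -1598.63
Services: -107.42 + 127.61 - 161.17 + 395.72 = 254.74
Secondary income: 96.64 - 97.74 + 204.04 + 97.09 = 300.03
Current account = (-1598.63) + 254.74 + 300.03 = -1043.86
(Excluded from the current account — financial account: domestic pension funds' purchases of foreign equities 565.63, new loans extended by domestic banks to foreign borrowers 493.66, increase in resident deposits held at foreign banks 126.41, inward foreign direct investment in the manufacturing sector 348.31; capital account: capital transfers received from emigrants 71.11.)

-1043.86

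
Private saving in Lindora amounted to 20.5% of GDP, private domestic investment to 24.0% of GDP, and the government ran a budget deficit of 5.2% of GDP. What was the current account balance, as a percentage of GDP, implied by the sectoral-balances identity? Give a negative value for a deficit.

-8.7

By the sectoral-balances identity, CA = (S_private - I) + (T - G).
Private balance = 20.5 - 24.0 = -3.5
Government balance (T - G) = -5.2
CA = -3.5 + (-5.2) = -8.7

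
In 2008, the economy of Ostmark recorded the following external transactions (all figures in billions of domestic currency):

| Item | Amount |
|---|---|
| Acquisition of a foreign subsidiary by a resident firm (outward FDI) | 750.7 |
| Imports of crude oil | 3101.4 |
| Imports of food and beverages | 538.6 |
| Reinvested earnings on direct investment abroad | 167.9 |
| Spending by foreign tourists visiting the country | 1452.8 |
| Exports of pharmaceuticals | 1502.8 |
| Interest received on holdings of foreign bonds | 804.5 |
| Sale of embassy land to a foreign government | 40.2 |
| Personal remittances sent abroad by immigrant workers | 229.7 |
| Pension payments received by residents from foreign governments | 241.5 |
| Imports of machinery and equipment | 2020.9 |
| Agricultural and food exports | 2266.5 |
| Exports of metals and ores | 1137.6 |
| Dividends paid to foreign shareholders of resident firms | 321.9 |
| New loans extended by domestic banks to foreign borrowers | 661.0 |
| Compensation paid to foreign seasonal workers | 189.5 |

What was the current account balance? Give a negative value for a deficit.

Goods: 1502.8 + 2266.5 - 3101.4 - 2020.9 + 1137.6 - 538.6 = -754.0
Services: 1452.8
Primary income: -189.5 - 321.9 + 167.9 + 804.5 = 461.0
Secondary income: 241.5 - 229.7 = 11.8
Current account = (-754.0) + 1452.8 + 461.0 + 11.8 = 1171.6
(Excluded from the current account — financial account: acquisition of a foreign subsidiary by a resident firm (outward FDI) 750.7, new loans extended by domestic banks to foreign borrowers 661.0; capital account: sale of embassy land to a foreign government 40.2.)

1171.6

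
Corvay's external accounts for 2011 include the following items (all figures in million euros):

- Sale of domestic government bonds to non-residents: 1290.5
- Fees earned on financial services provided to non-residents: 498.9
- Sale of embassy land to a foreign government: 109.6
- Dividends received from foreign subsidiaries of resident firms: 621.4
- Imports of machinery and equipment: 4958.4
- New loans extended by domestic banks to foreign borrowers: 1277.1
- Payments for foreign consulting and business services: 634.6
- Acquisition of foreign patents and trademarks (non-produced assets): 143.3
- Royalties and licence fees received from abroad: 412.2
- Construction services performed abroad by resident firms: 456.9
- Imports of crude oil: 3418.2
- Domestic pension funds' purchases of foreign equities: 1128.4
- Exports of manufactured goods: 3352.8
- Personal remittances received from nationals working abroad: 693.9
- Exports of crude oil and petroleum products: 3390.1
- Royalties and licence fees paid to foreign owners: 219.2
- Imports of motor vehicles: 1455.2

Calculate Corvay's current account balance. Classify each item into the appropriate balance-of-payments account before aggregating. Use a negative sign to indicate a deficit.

Goods: -4958.4 + 3390.1 - 3418.2 - 1455.2 + 3352.8 = -3088.9
Services: 456.9 + 498.9 + 412.2 - 634.6 - 219.2 = 514.2
Primary income: 621.4
Secondary income: 693.9
Current account = (-3088.9) + 514.2 + 621.4 + 693.9 = -1259.4
(Excluded from the current account — financial account: sale of domestic government bonds to non-residents 1290.5, new loans extended by domestic banks to foreign borrowers 1277.1, domestic pension funds' purchases of foreign equities 1128.4; capital account: sale of embassy land to a foreign government 109.6, acquisition of foreign patents and trademarks (non-produced assets) 143.3.)

-1259.4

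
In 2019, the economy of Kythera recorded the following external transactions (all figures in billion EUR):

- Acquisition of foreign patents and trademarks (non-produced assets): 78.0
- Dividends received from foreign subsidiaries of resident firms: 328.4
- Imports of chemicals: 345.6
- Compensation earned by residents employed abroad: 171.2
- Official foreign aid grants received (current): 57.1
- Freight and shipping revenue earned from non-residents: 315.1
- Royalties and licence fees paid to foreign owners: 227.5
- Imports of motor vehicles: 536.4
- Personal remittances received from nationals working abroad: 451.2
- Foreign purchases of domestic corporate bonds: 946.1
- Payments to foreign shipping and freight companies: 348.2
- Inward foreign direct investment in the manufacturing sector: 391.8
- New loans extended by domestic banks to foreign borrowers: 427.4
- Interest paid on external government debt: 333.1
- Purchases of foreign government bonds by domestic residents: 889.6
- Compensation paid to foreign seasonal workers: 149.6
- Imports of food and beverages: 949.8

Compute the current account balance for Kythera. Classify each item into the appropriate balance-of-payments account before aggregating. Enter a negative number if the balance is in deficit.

Goods: -949.8 - 536.4 - 345.6 = -1831.8
Services: -227.5 - 348.2 + 315.1 = -260.6
Primary income: -149.6 + 171.2 + 328.4 - 333.1 = 16.9
Secondary income: 451.2 + 57.1 = 508.3
Current account = (-1831.8) + (-260.6) + 16.9 + 508.3 = -1567.2
(Excluded from the current account — capital account: acquisition of foreign patents and trademarks (non-produced assets) 78.0; financial account: foreign purchases of domestic corporate bonds 946.1, inward foreign direct investment in the manufacturing sector 391.8, new loans extended by domestic banks to foreign borrowers 427.4, purchases of foreign government bonds by domestic residents 889.6.)

-1567.2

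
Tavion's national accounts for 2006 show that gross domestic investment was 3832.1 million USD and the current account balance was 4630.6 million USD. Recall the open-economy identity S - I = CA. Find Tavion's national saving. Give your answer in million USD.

8462.7

S - I = CA (net lending to the rest of the world).
S = I + CA = 3832.1 + 4630.6 = 8462.7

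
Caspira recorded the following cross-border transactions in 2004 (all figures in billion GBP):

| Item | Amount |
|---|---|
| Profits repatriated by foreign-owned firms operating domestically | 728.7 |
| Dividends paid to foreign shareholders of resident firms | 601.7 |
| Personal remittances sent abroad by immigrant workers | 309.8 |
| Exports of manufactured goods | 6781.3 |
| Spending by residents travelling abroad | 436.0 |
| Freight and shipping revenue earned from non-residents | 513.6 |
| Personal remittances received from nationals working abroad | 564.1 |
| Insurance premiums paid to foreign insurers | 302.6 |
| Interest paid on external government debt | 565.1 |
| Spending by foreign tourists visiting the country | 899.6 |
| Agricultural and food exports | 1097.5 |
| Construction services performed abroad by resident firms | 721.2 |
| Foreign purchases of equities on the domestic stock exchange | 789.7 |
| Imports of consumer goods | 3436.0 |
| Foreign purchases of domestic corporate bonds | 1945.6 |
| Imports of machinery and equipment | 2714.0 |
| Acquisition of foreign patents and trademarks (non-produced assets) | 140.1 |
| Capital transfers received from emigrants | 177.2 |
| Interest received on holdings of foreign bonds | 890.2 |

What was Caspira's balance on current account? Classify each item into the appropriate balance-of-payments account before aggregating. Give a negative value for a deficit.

2373.6

Goods: 6781.3 - 2714.0 - 3436.0 + 1097.5 = 1728.8
Services: -436.0 + 513.6 + 899.6 + 721.2 - 302.6 = 1395.8
Primary income: -601.7 - 728.7 - 565.1 + 890.2 = -1005.3
Secondary income: 564.1 - 309.8 = 254.3
Current account = 1728.8 + 1395.8 + (-1005.3) + 254.3 = 2373.6
(Excluded from the current account — financial account: foreign purchases of equities on the domestic stock exchange 789.7, foreign purchases of domestic corporate bonds 1945.6; capital account: acquisition of foreign patents and trademarks (non-produced assets) 140.1, capital transfers received from emigrants 177.2.)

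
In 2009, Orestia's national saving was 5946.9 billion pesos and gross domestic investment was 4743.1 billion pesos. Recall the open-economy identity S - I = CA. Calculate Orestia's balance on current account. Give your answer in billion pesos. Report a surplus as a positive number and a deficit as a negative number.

1203.8

S - I = CA (net lending to the rest of the world).
CA = S - I = 5946.9 - 4743.1 = 1203.8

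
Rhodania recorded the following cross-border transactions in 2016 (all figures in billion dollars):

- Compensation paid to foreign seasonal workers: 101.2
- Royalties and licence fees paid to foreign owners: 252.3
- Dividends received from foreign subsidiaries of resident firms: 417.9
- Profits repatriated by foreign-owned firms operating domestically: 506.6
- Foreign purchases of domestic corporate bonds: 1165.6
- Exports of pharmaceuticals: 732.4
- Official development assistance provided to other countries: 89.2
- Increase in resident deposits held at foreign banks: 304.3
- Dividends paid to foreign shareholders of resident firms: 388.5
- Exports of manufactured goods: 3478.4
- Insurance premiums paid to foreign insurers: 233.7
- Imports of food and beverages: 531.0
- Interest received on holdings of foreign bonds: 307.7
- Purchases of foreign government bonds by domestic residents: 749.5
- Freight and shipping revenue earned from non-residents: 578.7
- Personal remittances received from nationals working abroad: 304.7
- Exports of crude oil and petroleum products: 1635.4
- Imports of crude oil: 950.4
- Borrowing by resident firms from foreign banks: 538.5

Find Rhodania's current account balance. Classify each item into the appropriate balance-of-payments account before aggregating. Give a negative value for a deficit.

Goods: 732.4 + 3478.4 + 1635.4 - 531.0 - 950.4 = 4364.8
Services: -233.7 - 252.3 + 578.7 = 92.7
Primary income: -388.5 + 307.7 + 417.9 - 506.6 - 101.2 = -270.7
Secondary income: 304.7 - 89.2 = 215.5
Current account = 4364.8 + 92.7 + (-270.7) + 215.5 = 4402.3
(Excluded from the current account — financial account: foreign purchases of domestic corporate bonds 1165.6, increase in resident deposits held at foreign banks 304.3, purchases of foreign government bonds by domestic residents 749.5, borrowing by resident firms from foreign banks 538.5.)

4402.3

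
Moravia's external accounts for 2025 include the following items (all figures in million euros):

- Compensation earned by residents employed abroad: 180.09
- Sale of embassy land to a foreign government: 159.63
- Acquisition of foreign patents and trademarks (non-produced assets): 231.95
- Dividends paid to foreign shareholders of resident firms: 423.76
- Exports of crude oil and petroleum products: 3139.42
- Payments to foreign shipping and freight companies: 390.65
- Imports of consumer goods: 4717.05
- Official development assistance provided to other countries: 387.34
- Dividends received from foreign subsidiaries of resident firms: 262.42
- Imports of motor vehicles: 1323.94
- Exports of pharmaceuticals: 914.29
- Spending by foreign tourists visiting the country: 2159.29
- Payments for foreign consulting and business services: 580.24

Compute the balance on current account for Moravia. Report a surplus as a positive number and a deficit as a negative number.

Goods: -1323.94 - 4717.05 + 3139.42 + 914.29 = -1987.28
Services: -580.24 - 390.65 + 2159.29 = 1188.40
Primary income: -423.76 + 180.09 + 262.42 = 18.75
Secondary income: -387.34
Current account = (-1987.28) + 1188.40 + 18.75 + (-387.34) = -1167.47
(Excluded from the current account — capital account: sale of embassy land to a foreign government 159.63, acquisition of foreign patents and trademarks (non-produced assets) 231.95.)

-1167.47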